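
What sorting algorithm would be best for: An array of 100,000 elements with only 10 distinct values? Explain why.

Best choice: 3-way quicksort or Counting sort
Reason: 3-way (Dutch national flag) partitioning groups every copy of the pivot together, so with only d=10 distinct keys quicksort finishes in O(n log d) expected time, which is effectively linear; counting sort runs in O(n + k) where k is the size of the key range (not the number of distinct values), so it is linear when the 10 values are integers drawn from a small known range


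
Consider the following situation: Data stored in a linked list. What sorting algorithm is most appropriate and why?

Best choice: Merge sort
Reason: Merge sort doesn't require random access; can be done in O(1) extra space for linked lists


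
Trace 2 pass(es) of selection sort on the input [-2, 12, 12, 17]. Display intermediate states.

Pass 1: Select minimum -2 at index 0, swap -> [-2, 12, 12, 17]
Pass 2: Select minimum 12 at index 1, swap -> [-2, 12, 12, 17]


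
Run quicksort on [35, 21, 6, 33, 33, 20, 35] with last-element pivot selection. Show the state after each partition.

Partition 1: pivot=35 at index 6 -> [35, 21, 6, 33, 33, 20, 35]
Partition 2: pivot=20 at index 1 -> [6, 20, 35, 33, 33, 21, 35]
Partition 3: pivot=21 at index 2 -> [6, 20, 21, 33, 33, 35, 35]
Partition 4: pivot=35 at index 5 -> [6, 20, 21, 33, 33, 35, 35]
Partition 5: pivot=33 at index 4 -> [6, 20, 21, 33, 33, 35, 35]


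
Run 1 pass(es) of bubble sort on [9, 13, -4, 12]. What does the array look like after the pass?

After pass 1: [9, -4, 12, 13] (2 swaps)
Total swaps: 2


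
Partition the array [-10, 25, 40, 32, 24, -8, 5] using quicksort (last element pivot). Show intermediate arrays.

Partition 1: pivot=5 at index 2 -> [-10, -8, 5, 32, 24, 25, 40]
Partition 2: pivot=-8 at index 1 -> [-10, -8, 5, 32, 24, 25, 40]
Partition 3: pivot=40 at index 6 -> [-10, -8, 5, 32, 24, 25, 40]
Partition 4: pivot=25 at index 4 -> [-10, -8, 5, 24, 25, 32, 40]


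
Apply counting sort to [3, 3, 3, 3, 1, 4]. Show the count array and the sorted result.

Count array: [0, 1, 0, 4, 1]
(count[i] = number of elements equal to i)
Cumulative count: [0, 1, 1, 5, 6]
Sorted: [1, 3, 3, 3, 3, 4]


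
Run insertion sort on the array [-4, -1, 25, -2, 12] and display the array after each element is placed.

First element -4 is already 'sorted'
Insert -1: shifted 0 elements -> [-4, -1, 25, -2, 12]
Insert 25: shifted 0 elements -> [-4, -1, 25, -2, 12]
Insert -2: shifted 2 elements -> [-4, -2, -1, 25, 12]
Insert 12: shifted 1 elements -> [-4, -2, -1, 12, 25]


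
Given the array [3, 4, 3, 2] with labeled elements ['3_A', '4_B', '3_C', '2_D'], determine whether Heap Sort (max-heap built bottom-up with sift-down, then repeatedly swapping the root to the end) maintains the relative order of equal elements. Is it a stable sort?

Trace Heap Sort on the labeled array (the key is the number; the letter only tracks identity):
  Build max-heap: [4_B, 3_A, 3_C, 2_D]
  Swap root 4_B to index 3, re-heapify first 3 -> [3_A, 2_D, 3_C, 4_B]
  Swap root 3_A to index 2, re-heapify first 2 -> [3_C, 2_D, 3_A, 4_B]
  Swap root 3_C to index 1, re-heapify first 1 -> [2_D, 3_C, 3_A, 4_B]
Final order: [2_D, 3_C, 3_A, 4_B]
Equal keys:
  value 3: originally 3_A, 3_C; after sorting 3_C, 3_A -> order changed
Equal keys were reordered, so Heap Sort is not stable: heap construction and root-to-end swaps move elements without regard to the original order of equal keys. (One such input is enough; an unstable sort may happen to preserve order on other inputs, but it gives no guarantee.)
Answer: Not stable


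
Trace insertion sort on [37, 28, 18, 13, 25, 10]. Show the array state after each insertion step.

First element 37 is already 'sorted'
Insert 28: shifted 1 elements -> [28, 37, 18, 13, 25, 10]
Insert 18: shifted 2 elements -> [18, 28, 37, 13, 25, 10]
Insert 13: shifted 3 elements -> [13, 18, 28, 37, 25, 10]
Insert 25: shifted 2 elements -> [13, 18, 25, 28, 37, 10]
Insert 10: shifted 5 elements -> [10, 13, 18, 25, 28, 37]


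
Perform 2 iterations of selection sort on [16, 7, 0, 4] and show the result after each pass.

Pass 1: Select minimum 0 at index 2, swap -> [0, 7, 16, 4]
Pass 2: Select minimum 4 at index 3, swap -> [0, 4, 16, 7]


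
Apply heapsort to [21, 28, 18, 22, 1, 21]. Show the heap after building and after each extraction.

Build heap: [28, 22, 21, 21, 1, 18]
Extract 28: [22, 21, 21, 18, 1, 28]
Extract 22: [21, 18, 21, 1, 22, 28]
Extract 21: [21, 18, 1, 21, 22, 28]
Extract 21: [18, 1, 21, 21, 22, 28]
Extract 18: [1, 18, 21, 21, 22, 28]


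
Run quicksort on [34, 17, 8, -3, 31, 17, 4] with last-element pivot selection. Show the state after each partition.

Partition 1: pivot=4 at index 1 -> [-3, 4, 8, 34, 31, 17, 17]
Partition 2: pivot=17 at index 4 -> [-3, 4, 8, 17, 17, 34, 31]
Partition 3: pivot=17 at index 3 -> [-3, 4, 8, 17, 17, 34, 31]
Partition 4: pivot=31 at index 5 -> [-3, 4, 8, 17, 17, 31, 34]


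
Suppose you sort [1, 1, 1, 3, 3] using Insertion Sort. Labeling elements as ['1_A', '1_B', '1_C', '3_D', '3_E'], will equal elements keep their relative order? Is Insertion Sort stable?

Trace Insertion Sort on the labeled array (the key is the number; the letter only tracks identity):
  Insert 1_B at index 1: [1_A, 1_B, 1_C, 3_D, 3_E]
  Insert 1_C at index 2: [1_A, 1_B, 1_C, 3_D, 3_E]
  Insert 3_D at index 3: [1_A, 1_B, 1_C, 3_D, 3_E]
  Insert 3_E at index 4: [1_A, 1_B, 1_C, 3_D, 3_E]
Final order: [1_A, 1_B, 1_C, 3_D, 3_E]
Equal keys:
  value 1: originally 1_A, 1_B, 1_C; after sorting 1_A, 1_B, 1_C -> order preserved
  value 3: originally 3_D, 3_E; after sorting 3_D, 3_E -> order preserved
All equal keys kept their original relative order. Insertion Sort is stable: elements are shifted only while they are strictly greater than the key, so a key is inserted after any equal elements already placed.
Answer: Stable


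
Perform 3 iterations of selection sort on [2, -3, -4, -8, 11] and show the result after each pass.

Pass 1: Select minimum -8 at index 3, swap -> [-8, -3, -4, 2, 11]
Pass 2: Select minimum -4 at index 2, swap -> [-8, -4, -3, 2, 11]
Pass 3: Select minimum -3 at index 2, swap -> [-8, -4, -3, 2, 11]


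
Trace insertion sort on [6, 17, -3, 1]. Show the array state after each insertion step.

First element 6 is already 'sorted'
Insert 17: shifted 0 elements -> [6, 17, -3, 1]
Insert -3: shifted 2 elements -> [-3, 6, 17, 1]
Insert 1: shifted 2 elements -> [-3, 1, 6, 17]


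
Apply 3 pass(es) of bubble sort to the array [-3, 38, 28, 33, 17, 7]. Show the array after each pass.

After pass 1: [-3, 28, 33, 17, 7, 38] (4 swaps)
After pass 2: [-3, 28, 17, 7, 33, 38] (2 swaps)
After pass 3: [-3, 17, 7, 28, 33, 38] (2 swaps)
Total swaps: 8


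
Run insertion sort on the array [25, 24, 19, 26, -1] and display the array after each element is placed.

First element 25 is already 'sorted'
Insert 24: shifted 1 elements -> [24, 25, 19, 26, -1]
Insert 19: shifted 2 elements -> [19, 24, 25, 26, -1]
Insert 26: shifted 0 elements -> [19, 24, 25, 26, -1]
Insert -1: shifted 4 elements -> [-1, 19, 24, 25, 26]


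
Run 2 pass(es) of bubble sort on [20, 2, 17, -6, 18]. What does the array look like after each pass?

After pass 1: [2, 17, -6, 18, 20] (4 swaps)
After pass 2: [2, -6, 17, 18, 20] (1 swaps)
Total swaps: 5


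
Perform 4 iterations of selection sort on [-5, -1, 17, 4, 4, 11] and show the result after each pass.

Pass 1: Select minimum -5 at index 0, swap -> [-5, -1, 17, 4, 4, 11]
Pass 2: Select minimum -1 at index 1, swap -> [-5, -1, 17, 4, 4, 11]
Pass 3: Select minimum 4 at index 3, swap -> [-5, -1, 4, 17, 4, 11]
Pass 4: Select minimum 4 at index 4, swap -> [-5, -1, 4, 4, 17, 11]


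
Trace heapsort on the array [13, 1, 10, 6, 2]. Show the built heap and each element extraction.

Build heap: [13, 6, 10, 1, 2]
Extract 13: [10, 6, 2, 1, 13]
Extract 10: [6, 1, 2, 10, 13]
Extract 6: [2, 1, 6, 10, 13]
Extract 2: [1, 2, 6, 10, 13]


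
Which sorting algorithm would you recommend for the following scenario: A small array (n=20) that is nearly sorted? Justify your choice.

Best choice: Insertion sort
Reason: Insertion sort is O(n) for nearly sorted arrays and has low overhead


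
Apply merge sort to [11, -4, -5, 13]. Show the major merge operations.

Divide and conquer:
  Merge [11] + [-4] -> [-4, 11]
  Merge [-5] + [13] -> [-5, 13]
  Merge [-4, 11] + [-5, 13] -> [-5, -4, 11, 13]


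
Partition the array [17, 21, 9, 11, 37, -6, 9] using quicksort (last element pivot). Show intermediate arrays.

Partition 1: pivot=9 at index 2 -> [9, -6, 9, 11, 37, 21, 17]
Partition 2: pivot=-6 at index 0 -> [-6, 9, 9, 11, 37, 21, 17]
Partition 3: pivot=17 at index 4 -> [-6, 9, 9, 11, 17, 21, 37]
Partition 4: pivot=37 at index 6 -> [-6, 9, 9, 11, 17, 21, 37]


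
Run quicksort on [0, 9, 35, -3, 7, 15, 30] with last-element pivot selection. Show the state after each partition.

Partition 1: pivot=30 at index 5 -> [0, 9, -3, 7, 15, 30, 35]
Partition 2: pivot=15 at index 4 -> [0, 9, -3, 7, 15, 30, 35]
Partition 3: pivot=7 at index 2 -> [0, -3, 7, 9, 15, 30, 35]
Partition 4: pivot=-3 at index 0 -> [-3, 0, 7, 9, 15, 30, 35]


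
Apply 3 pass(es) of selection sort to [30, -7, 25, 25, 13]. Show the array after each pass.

Pass 1: Select minimum -7 at index 1, swap -> [-7, 30, 25, 25, 13]
Pass 2: Select minimum 13 at index 4, swap -> [-7, 13, 25, 25, 30]
Pass 3: Select minimum 25 at index 2, swap -> [-7, 13, 25, 25, 30]


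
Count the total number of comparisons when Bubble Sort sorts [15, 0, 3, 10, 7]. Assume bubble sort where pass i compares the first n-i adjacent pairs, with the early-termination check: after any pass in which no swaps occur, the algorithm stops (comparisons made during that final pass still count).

Pass 1: compare adjacent pairs (0,1)..(3,4) = 4 comparison(s), 4 swap(s) -> [0, 3, 10, 7, 15]
Pass 2: compare adjacent pairs (0,1)..(2,3) = 3 comparison(s), 1 swap(s) -> [0, 3, 7, 10, 15]
Pass 3: compare adjacent pairs (0,1)..(1,2) = 2 comparison(s), 0 swap(s) -> [0, 3, 7, 10, 15]
No swaps in this pass, so bubble sort stops here.
Total comparisons: 4 + 3 + 2 = 9


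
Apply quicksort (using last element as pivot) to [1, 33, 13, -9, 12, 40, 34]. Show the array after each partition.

Partition 1: pivot=34 at index 5 -> [1, 33, 13, -9, 12, 34, 40]
Partition 2: pivot=12 at index 2 -> [1, -9, 12, 33, 13, 34, 40]
Partition 3: pivot=-9 at index 0 -> [-9, 1, 12, 33, 13, 34, 40]
Partition 4: pivot=13 at index 3 -> [-9, 1, 12, 13, 33, 34, 40]


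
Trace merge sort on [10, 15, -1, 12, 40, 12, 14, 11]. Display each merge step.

Divide and conquer:
  Merge [10] + [15] -> [10, 15]
  Merge [-1] + [12] -> [-1, 12]
  Merge [10, 15] + [-1, 12] -> [-1, 10, 12, 15]
  Merge [40] + [12] -> [12, 40]
  Merge [14] + [11] -> [11, 14]
  Merge [12, 40] + [11, 14] -> [11, 12, 14, 40]
  Merge [-1, 10, 12, 15] + [11, 12, 14, 40] -> [-1, 10, 11, 12, 12, 14, 15, 40]


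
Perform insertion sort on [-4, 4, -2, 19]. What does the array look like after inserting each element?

First element -4 is already 'sorted'
Insert 4: shifted 0 elements -> [-4, 4, -2, 19]
Insert -2: shifted 1 elements -> [-4, -2, 4, 19]
Insert 19: shifted 0 elements -> [-4, -2, 4, 19]


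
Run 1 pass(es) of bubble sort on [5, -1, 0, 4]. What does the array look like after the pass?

After pass 1: [-1, 0, 4, 5] (3 swaps)
Total swaps: 3


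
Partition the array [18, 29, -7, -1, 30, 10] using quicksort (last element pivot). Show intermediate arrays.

Partition 1: pivot=10 at index 2 -> [-7, -1, 10, 29, 30, 18]
Partition 2: pivot=-1 at index 1 -> [-7, -1, 10, 29, 30, 18]
Partition 3: pivot=18 at index 3 -> [-7, -1, 10, 18, 30, 29]
Partition 4: pivot=29 at index 4 -> [-7, -1, 10, 18, 29, 30]


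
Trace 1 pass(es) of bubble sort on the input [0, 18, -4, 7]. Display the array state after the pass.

After pass 1: [0, -4, 7, 18] (2 swaps)
Total swaps: 2


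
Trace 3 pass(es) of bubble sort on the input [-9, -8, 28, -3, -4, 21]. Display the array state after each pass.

After pass 1: [-9, -8, -3, -4, 21, 28] (3 swaps)
After pass 2: [-9, -8, -4, -3, 21, 28] (1 swaps)
After pass 3: [-9, -8, -4, -3, 21, 28] (0 swaps)
Total swaps: 4


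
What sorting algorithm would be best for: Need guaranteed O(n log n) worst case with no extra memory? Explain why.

Best choice: Heapsort
Reason: Heapsort is O(n log n) worst case and sorts in-place; quicksort can degrade to O(n^2)


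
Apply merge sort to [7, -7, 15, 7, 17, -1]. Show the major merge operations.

Divide and conquer:
  Merge [-7] + [15] -> [-7, 15]
  Merge [7] + [-7, 15] -> [-7, 7, 15]
  Merge [17] + [-1] -> [-1, 17]
  Merge [7] + [-1, 17] -> [-1, 7, 17]
  Merge [-7, 7, 15] + [-1, 7, 17] -> [-7, -1, 7, 7, 15, 17]


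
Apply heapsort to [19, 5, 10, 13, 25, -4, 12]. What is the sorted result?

Build heap: [25, 19, 12, 13, 5, -4, 10]
Extract 25: [19, 13, 12, 10, 5, -4, 25]
Extract 19: [13, 10, 12, -4, 5, 19, 25]
Extract 13: [12, 10, 5, -4, 13, 19, 25]
Extract 12: [10, -4, 5, 12, 13, 19, 25]
Extract 10: [5, -4, 10, 12, 13, 19, 25]
Extract 5: [-4, 5, 10, 12, 13, 19, 25]


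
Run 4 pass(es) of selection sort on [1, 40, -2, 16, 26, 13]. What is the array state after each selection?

Pass 1: Select minimum -2 at index 2, swap -> [-2, 40, 1, 16, 26, 13]
Pass 2: Select minimum 1 at index 2, swap -> [-2, 1, 40, 16, 26, 13]
Pass 3: Select minimum 13 at index 5, swap -> [-2, 1, 13, 16, 26, 40]
Pass 4: Select minimum 16 at index 3, swap -> [-2, 1, 13, 16, 26, 40]


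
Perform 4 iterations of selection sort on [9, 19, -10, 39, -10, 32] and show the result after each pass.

Pass 1: Select minimum -10 at index 2, swap -> [-10, 19, 9, 39, -10, 32]
Pass 2: Select minimum -10 at index 4, swap -> [-10, -10, 9, 39, 19, 32]
Pass 3: Select minimum 9 at index 2, swap -> [-10, -10, 9, 39, 19, 32]
Pass 4: Select minimum 19 at index 4, swap -> [-10, -10, 9, 19, 39, 32]


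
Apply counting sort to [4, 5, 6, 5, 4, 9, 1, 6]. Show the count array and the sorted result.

Count array: [0, 1, 0, 0, 2, 2, 2, 0, 0, 1]
(count[i] = number of elements equal to i)
Cumulative count: [0, 1, 1, 1, 3, 5, 7, 7, 7, 8]
Sorted: [1, 4, 4, 5, 5, 6, 6, 9]


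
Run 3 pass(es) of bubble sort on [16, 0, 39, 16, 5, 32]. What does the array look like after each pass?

After pass 1: [0, 16, 16, 5, 32, 39] (4 swaps)
After pass 2: [0, 16, 5, 16, 32, 39] (1 swaps)
After pass 3: [0, 5, 16, 16, 32, 39] (1 swaps)
Total swaps: 6


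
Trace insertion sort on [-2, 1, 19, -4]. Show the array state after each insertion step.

First element -2 is already 'sorted'
Insert 1: shifted 0 elements -> [-2, 1, 19, -4]
Insert 19: shifted 0 elements -> [-2, 1, 19, -4]
Insert -4: shifted 3 elements -> [-4, -2, 1, 19]


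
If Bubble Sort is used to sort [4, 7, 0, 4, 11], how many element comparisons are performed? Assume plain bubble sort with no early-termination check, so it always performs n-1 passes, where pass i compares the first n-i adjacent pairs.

Pass 1: compare adjacent pairs (0,1)..(3,4) = 4 comparison(s), 2 swap(s) -> [4, 0, 4, 7, 11]
Pass 2: compare adjacent pairs (0,1)..(2,3) = 3 comparison(s), 1 swap(s) -> [0, 4, 4, 7, 11]
Pass 3: compare adjacent pairs (0,1)..(1,2) = 2 comparison(s), 0 swap(s) -> [0, 4, 4, 7, 11]
Pass 4: compare adjacent pairs (0,1)..(0,1) = 1 comparison(s), 0 swap(s) -> [0, 4, 4, 7, 11]
Total comparisons: 4 + 3 + 2 + 1 = 10


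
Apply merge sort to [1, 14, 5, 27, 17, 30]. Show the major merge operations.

Divide and conquer:
  Merge [14] + [5] -> [5, 14]
  Merge [1] + [5, 14] -> [1, 5, 14]
  Merge [17] + [30] -> [17, 30]
  Merge [27] + [17, 30] -> [17, 27, 30]
  Merge [1, 5, 14] + [17, 27, 30] -> [1, 5, 14, 17, 27, 30]


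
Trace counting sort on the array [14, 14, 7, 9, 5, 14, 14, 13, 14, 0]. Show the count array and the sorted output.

Count array: [1, 0, 0, 0, 0, 1, 0, 1, 0, 1, 0, 0, 0, 1, 5]
(count[i] = number of elements equal to i)
Cumulative count: [1, 1, 1, 1, 1, 2, 2, 3, 3, 4, 4, 4, 4, 5, 10]
Sorted: [0, 5, 7, 9, 13, 14, 14, 14, 14, 14]


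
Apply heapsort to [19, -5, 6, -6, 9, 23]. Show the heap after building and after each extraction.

Build heap: [23, 9, 19, -6, -5, 6]
Extract 23: [19, 9, 6, -6, -5, 23]
Extract 19: [9, -5, 6, -6, 19, 23]
Extract 9: [6, -5, -6, 9, 19, 23]
Extract 6: [-5, -6, 6, 9, 19, 23]
Extract -5: [-6, -5, 6, 9, 19, 23]


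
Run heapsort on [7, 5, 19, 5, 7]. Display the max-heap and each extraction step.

Build heap: [19, 7, 7, 5, 5]
Extract 19: [7, 5, 7, 5, 19]
Extract 7: [7, 5, 5, 7, 19]
Extract 7: [5, 5, 7, 7, 19]
Extract 5: [5, 5, 7, 7, 19]


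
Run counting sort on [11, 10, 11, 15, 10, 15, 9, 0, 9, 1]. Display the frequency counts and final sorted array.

Count array: [1, 1, 0, 0, 0, 0, 0, 0, 0, 2, 2, 2, 0, 0, 0, 2]
(count[i] = number of elements equal to i)
Cumulative count: [1, 2, 2, 2, 2, 2, 2, 2, 2, 4, 6, 8, 8, 8, 8, 10]
Sorted: [0, 1, 9, 9, 10, 10, 11, 11, 15, 15]


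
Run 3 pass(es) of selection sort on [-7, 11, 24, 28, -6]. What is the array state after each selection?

Pass 1: Select minimum -7 at index 0, swap -> [-7, 11, 24, 28, -6]
Pass 2: Select minimum -6 at index 4, swap -> [-7, -6, 24, 28, 11]
Pass 3: Select minimum 11 at index 4, swap -> [-7, -6, 11, 28, 24]


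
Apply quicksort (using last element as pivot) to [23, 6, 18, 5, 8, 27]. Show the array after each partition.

Partition 1: pivot=27 at index 5 -> [23, 6, 18, 5, 8, 27]
Partition 2: pivot=8 at index 2 -> [6, 5, 8, 23, 18, 27]
Partition 3: pivot=5 at index 0 -> [5, 6, 8, 23, 18, 27]
Partition 4: pivot=18 at index 3 -> [5, 6, 8, 18, 23, 27]


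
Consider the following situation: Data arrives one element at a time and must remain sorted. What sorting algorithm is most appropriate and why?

Best choice: Insertion sort
Reason: Insertion sort naturally handles online/streaming input by inserting each new element into sorted position


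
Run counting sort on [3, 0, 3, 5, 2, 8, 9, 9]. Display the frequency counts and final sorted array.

Count array: [1, 0, 1, 2, 0, 1, 0, 0, 1, 2]
(count[i] = number of elements equal to i)
Cumulative count: [1, 1, 2, 4, 4, 5, 5, 5, 6, 8]
Sorted: [0, 2, 3, 3, 5, 8, 9, 9]


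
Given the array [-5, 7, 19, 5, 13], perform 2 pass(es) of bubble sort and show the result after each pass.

After pass 1: [-5, 7, 5, 13, 19] (2 swaps)
After pass 2: [-5, 5, 7, 13, 19] (1 swaps)
Total swaps: 3


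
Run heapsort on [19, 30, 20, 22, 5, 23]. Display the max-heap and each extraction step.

Build heap: [30, 22, 23, 19, 5, 20]
Extract 30: [23, 22, 20, 19, 5, 30]
Extract 23: [22, 19, 20, 5, 23, 30]
Extract 22: [20, 19, 5, 22, 23, 30]
Extract 20: [19, 5, 20, 22, 23, 30]
Extract 19: [5, 19, 20, 22, 23, 30]


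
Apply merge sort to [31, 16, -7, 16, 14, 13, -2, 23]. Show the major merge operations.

Divide and conquer:
  Merge [31] + [16] -> [16, 31]
  Merge [-7] + [16] -> [-7, 16]
  Merge [16, 31] + [-7, 16] -> [-7, 16, 16, 31]
  Merge [14] + [13] -> [13, 14]
  Merge [-2] + [23] -> [-2, 23]
  Merge [13, 14] + [-2, 23] -> [-2, 13, 14, 23]
  Merge [-7, 16, 16, 31] + [-2, 13, 14, 23] -> [-7, -2, 13, 14, 16, 16, 23, 31]


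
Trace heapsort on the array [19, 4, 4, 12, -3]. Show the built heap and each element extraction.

Build heap: [19, 12, 4, 4, -3]
Extract 19: [12, 4, 4, -3, 19]
Extract 12: [4, -3, 4, 12, 19]
Extract 4: [4, -3, 4, 12, 19]
Extract 4: [-3, 4, 4, 12, 19]


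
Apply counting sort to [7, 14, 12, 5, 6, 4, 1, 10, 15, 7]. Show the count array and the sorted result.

Count array: [0, 1, 0, 0, 1, 1, 1, 2, 0, 0, 1, 0, 1, 0, 1, 1]
(count[i] = number of elements equal to i)
Cumulative count: [0, 1, 1, 1, 2, 3, 4, 6, 6, 6, 7, 7, 8, 8, 9, 10]
Sorted: [1, 4, 5, 6, 7, 7, 10, 12, 14, 15]


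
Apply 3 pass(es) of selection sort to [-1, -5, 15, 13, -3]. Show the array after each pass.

Pass 1: Select minimum -5 at index 1, swap -> [-5, -1, 15, 13, -3]
Pass 2: Select minimum -3 at index 4, swap -> [-5, -3, 15, 13, -1]
Pass 3: Select minimum -1 at index 4, swap -> [-5, -3, -1, 13, 15]


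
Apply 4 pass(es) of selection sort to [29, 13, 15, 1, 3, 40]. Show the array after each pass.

Pass 1: Select minimum 1 at index 3, swap -> [1, 13, 15, 29, 3, 40]
Pass 2: Select minimum 3 at index 4, swap -> [1, 3, 15, 29, 13, 40]
Pass 3: Select minimum 13 at index 4, swap -> [1, 3, 13, 29, 15, 40]
Pass 4: Select minimum 15 at index 4, swap -> [1, 3, 13, 15, 29, 40]


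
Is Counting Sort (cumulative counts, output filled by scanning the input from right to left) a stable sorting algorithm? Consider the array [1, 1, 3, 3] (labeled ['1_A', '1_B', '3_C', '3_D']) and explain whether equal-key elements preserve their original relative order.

Trace Counting Sort on the labeled array (the key is the number; the letter only tracks identity):
  Counts for values 0..3: [0, 2, 0, 2]
  Cumulative counts: [0, 2, 2, 4]
  Scan right to left: place 3_D at output index 3
  Scan right to left: place 3_C at output index 2
  Scan right to left: place 1_B at output index 1
  Scan right to left: place 1_A at output index 0
  Output: [1_A, 1_B, 3_C, 3_D]
Equal keys:
  value 1: originally 1_A, 1_B; after sorting 1_A, 1_B -> order preserved
  value 3: originally 3_C, 3_D; after sorting 3_C, 3_D -> order preserved
All equal keys kept their original relative order. Counting Sort is stable: scanning the input right to left with decreasing cumulative counts places later duplicates at later output positions.
Answer: Stable


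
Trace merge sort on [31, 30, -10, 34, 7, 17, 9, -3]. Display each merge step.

Divide and conquer:
  Merge [31] + [30] -> [30, 31]
  Merge [-10] + [34] -> [-10, 34]
  Merge [30, 31] + [-10, 34] -> [-10, 30, 31, 34]
  Merge [7] + [17] -> [7, 17]
  Merge [9] + [-3] -> [-3, 9]
  Merge [7, 17] + [-3, 9] -> [-3, 7, 9, 17]
  Merge [-10, 30, 31, 34] + [-3, 7, 9, 17] -> [-10, -3, 7, 9, 17, 30, 31, 34]


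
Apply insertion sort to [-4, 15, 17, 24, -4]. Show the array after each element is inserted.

First element -4 is already 'sorted'
Insert 15: shifted 0 elements -> [-4, 15, 17, 24, -4]
Insert 17: shifted 0 elements -> [-4, 15, 17, 24, -4]
Insert 24: shifted 0 elements -> [-4, 15, 17, 24, -4]
Insert -4: shifted 3 elements -> [-4, -4, 15, 17, 24]


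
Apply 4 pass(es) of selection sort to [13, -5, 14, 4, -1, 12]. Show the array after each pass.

Pass 1: Select minimum -5 at index 1, swap -> [-5, 13, 14, 4, -1, 12]
Pass 2: Select minimum -1 at index 4, swap -> [-5, -1, 14, 4, 13, 12]
Pass 3: Select minimum 4 at index 3, swap -> [-5, -1, 4, 14, 13, 12]
Pass 4: Select minimum 12 at index 5, swap -> [-5, -1, 4, 12, 13, 14]


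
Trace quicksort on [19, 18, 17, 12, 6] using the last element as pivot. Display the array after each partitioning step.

Partition 1: pivot=6 at index 0 -> [6, 18, 17, 12, 19]
Partition 2: pivot=19 at index 4 -> [6, 18, 17, 12, 19]
Partition 3: pivot=12 at index 1 -> [6, 12, 17, 18, 19]
Partition 4: pivot=18 at index 3 -> [6, 12, 17, 18, 19]


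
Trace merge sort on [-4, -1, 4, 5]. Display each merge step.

Divide and conquer:
  Merge [-4] + [-1] -> [-4, -1]
  Merge [4] + [5] -> [4, 5]
  Merge [-4, -1] + [4, 5] -> [-4, -1, 4, 5]


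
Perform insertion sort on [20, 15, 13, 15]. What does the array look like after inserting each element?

First element 20 is already 'sorted'
Insert 15: shifted 1 elements -> [15, 20, 13, 15]
Insert 13: shifted 2 elements -> [13, 15, 20, 15]
Insert 15: shifted 1 elements -> [13, 15, 15, 20]


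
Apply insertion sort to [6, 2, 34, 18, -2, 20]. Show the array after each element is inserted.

First element 6 is already 'sorted'
Insert 2: shifted 1 elements -> [2, 6, 34, 18, -2, 20]
Insert 34: shifted 0 elements -> [2, 6, 34, 18, -2, 20]
Insert 18: shifted 1 elements -> [2, 6, 18, 34, -2, 20]
Insert -2: shifted 4 elements -> [-2, 2, 6, 18, 34, 20]
Insert 20: shifted 1 elements -> [-2, 2, 6, 18, 20, 34]


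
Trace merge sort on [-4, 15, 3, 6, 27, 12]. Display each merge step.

Divide and conquer:
  Merge [15] + [3] -> [3, 15]
  Merge [-4] + [3, 15] -> [-4, 3, 15]
  Merge [27] + [12] -> [12, 27]
  Merge [6] + [12, 27] -> [6, 12, 27]
  Merge [-4, 3, 15] + [6, 12, 27] -> [-4, 3, 6, 12, 15, 27]


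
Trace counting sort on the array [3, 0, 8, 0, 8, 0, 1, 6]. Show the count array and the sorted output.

Count array: [3, 1, 0, 1, 0, 0, 1, 0, 2]
(count[i] = number of elements equal to i)
Cumulative count: [3, 4, 4, 5, 5, 5, 6, 6, 8]
Sorted: [0, 0, 0, 1, 3, 6, 8, 8]


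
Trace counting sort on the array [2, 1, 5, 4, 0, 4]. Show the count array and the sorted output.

Count array: [1, 1, 1, 0, 2, 1]
(count[i] = number of elements equal to i)
Cumulative count: [1, 2, 3, 3, 5, 6]
Sorted: [0, 1, 2, 4, 4, 5]


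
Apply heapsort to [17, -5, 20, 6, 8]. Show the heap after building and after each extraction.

Build heap: [20, 8, 17, 6, -5]
Extract 20: [17, 8, -5, 6, 20]
Extract 17: [8, 6, -5, 17, 20]
Extract 8: [6, -5, 8, 17, 20]
Extract 6: [-5, 6, 8, 17, 20]


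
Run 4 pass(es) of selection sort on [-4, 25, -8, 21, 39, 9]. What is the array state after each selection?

Pass 1: Select minimum -8 at index 2, swap -> [-8, 25, -4, 21, 39, 9]
Pass 2: Select minimum -4 at index 2, swap -> [-8, -4, 25, 21, 39, 9]
Pass 3: Select minimum 9 at index 5, swap -> [-8, -4, 9, 21, 39, 25]
Pass 4: Select minimum 21 at index 3, swap -> [-8, -4, 9, 21, 39, 25]


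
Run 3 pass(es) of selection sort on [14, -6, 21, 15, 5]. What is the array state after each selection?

Pass 1: Select minimum -6 at index 1, swap -> [-6, 14, 21, 15, 5]
Pass 2: Select minimum 5 at index 4, swap -> [-6, 5, 21, 15, 14]
Pass 3: Select minimum 14 at index 4, swap -> [-6, 5, 14, 15, 21]


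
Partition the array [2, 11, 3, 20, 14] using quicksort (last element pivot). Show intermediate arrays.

Partition 1: pivot=14 at index 3 -> [2, 11, 3, 14, 20]
Partition 2: pivot=3 at index 1 -> [2, 3, 11, 14, 20]


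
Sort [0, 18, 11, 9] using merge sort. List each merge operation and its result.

Divide and conquer:
  Merge [0] + [18] -> [0, 18]
  Merge [11] + [9] -> [9, 11]
  Merge [0, 18] + [9, 11] -> [0, 9, 11, 18]


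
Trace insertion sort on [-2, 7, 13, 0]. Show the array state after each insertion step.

First element -2 is already 'sorted'
Insert 7: shifted 0 elements -> [-2, 7, 13, 0]
Insert 13: shifted 0 elements -> [-2, 7, 13, 0]
Insert 0: shifted 2 elements -> [-2, 0, 7, 13]


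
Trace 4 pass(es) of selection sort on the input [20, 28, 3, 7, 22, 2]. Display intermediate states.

Pass 1: Select minimum 2 at index 5, swap -> [2, 28, 3, 7, 22, 20]
Pass 2: Select minimum 3 at index 2, swap -> [2, 3, 28, 7, 22, 20]
Pass 3: Select minimum 7 at index 3, swap -> [2, 3, 7, 28, 22, 20]
Pass 4: Select minimum 20 at index 5, swap -> [2, 3, 7, 20, 22, 28]


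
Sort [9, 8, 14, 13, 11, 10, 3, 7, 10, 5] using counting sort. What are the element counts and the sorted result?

Count array: [0, 0, 0, 1, 0, 1, 0, 1, 1, 1, 2, 1, 0, 1, 1]
(count[i] = number of elements equal to i)
Cumulative count: [0, 0, 0, 1, 1, 2, 2, 3, 4, 5, 7, 8, 8, 9, 10]
Sorted: [3, 5, 7, 8, 9, 10, 10, 11, 13, 14]


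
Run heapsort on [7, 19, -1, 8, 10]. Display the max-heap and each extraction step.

Build heap: [19, 10, -1, 8, 7]
Extract 19: [10, 8, -1, 7, 19]
Extract 10: [8, 7, -1, 10, 19]
Extract 8: [7, -1, 8, 10, 19]
Extract 7: [-1, 7, 8, 10, 19]


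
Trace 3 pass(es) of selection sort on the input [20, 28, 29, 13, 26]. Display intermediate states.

Pass 1: Select minimum 13 at index 3, swap -> [13, 28, 29, 20, 26]
Pass 2: Select minimum 20 at index 3, swap -> [13, 20, 29, 28, 26]
Pass 3: Select minimum 26 at index 4, swap -> [13, 20, 26, 28, 29]


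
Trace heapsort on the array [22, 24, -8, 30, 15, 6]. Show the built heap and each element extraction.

Build heap: [30, 24, 6, 22, 15, -8]
Extract 30: [24, 22, 6, -8, 15, 30]
Extract 24: [22, 15, 6, -8, 24, 30]
Extract 22: [15, -8, 6, 22, 24, 30]
Extract 15: [6, -8, 15, 22, 24, 30]
Extract 6: [-8, 6, 15, 22, 24, 30]


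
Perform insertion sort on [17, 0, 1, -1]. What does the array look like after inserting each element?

First element 17 is already 'sorted'
Insert 0: shifted 1 elements -> [0, 17, 1, -1]
Insert 1: shifted 1 elements -> [0, 1, 17, -1]
Insert -1: shifted 3 elements -> [-1, 0, 1, 17]


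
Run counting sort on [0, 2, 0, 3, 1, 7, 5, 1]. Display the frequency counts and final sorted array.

Count array: [2, 2, 1, 1, 0, 1, 0, 1]
(count[i] = number of elements equal to i)
Cumulative count: [2, 4, 5, 6, 6, 7, 7, 8]
Sorted: [0, 0, 1, 1, 2, 3, 5, 7]


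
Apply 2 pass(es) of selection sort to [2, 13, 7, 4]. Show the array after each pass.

Pass 1: Select minimum 2 at index 0, swap -> [2, 13, 7, 4]
Pass 2: Select minimum 4 at index 3, swap -> [2, 4, 7, 13]


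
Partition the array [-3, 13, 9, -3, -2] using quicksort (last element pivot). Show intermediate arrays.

Partition 1: pivot=-2 at index 2 -> [-3, -3, -2, 13, 9]
Partition 2: pivot=-3 at index 1 -> [-3, -3, -2, 13, 9]
Partition 3: pivot=9 at index 3 -> [-3, -3, -2, 9, 13]


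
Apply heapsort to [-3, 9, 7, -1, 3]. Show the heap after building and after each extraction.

Build heap: [9, 3, 7, -1, -3]
Extract 9: [7, 3, -3, -1, 9]
Extract 7: [3, -1, -3, 7, 9]
Extract 3: [-1, -3, 3, 7, 9]
Extract -1: [-3, -1, 3, 7, 9]


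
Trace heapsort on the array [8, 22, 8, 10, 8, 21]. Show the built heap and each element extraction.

Build heap: [22, 10, 21, 8, 8, 8]
Extract 22: [21, 10, 8, 8, 8, 22]
Extract 21: [10, 8, 8, 8, 21, 22]
Extract 10: [8, 8, 8, 10, 21, 22]
Extract 8: [8, 8, 8, 10, 21, 22]
Extract 8: [8, 8, 8, 10, 21, 22]


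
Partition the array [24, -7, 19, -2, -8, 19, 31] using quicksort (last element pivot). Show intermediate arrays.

Partition 1: pivot=31 at index 6 -> [24, -7, 19, -2, -8, 19, 31]
Partition 2: pivot=19 at index 4 -> [-7, 19, -2, -8, 19, 24, 31]
Partition 3: pivot=-8 at index 0 -> [-8, 19, -2, -7, 19, 24, 31]
Partition 4: pivot=-7 at index 1 -> [-8, -7, -2, 19, 19, 24, 31]
Partition 5: pivot=19 at index 3 -> [-8, -7, -2, 19, 19, 24, 31]


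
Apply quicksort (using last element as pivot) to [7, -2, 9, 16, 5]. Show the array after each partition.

Partition 1: pivot=5 at index 1 -> [-2, 5, 9, 16, 7]
Partition 2: pivot=7 at index 2 -> [-2, 5, 7, 16, 9]
Partition 3: pivot=9 at index 3 -> [-2, 5, 7, 9, 16]


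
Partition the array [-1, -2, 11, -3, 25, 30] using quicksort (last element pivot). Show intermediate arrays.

Partition 1: pivot=30 at index 5 -> [-1, -2, 11, -3, 25, 30]
Partition 2: pivot=25 at index 4 -> [-1, -2, 11, -3, 25, 30]
Partition 3: pivot=-3 at index 0 -> [-3, -2, 11, -1, 25, 30]
Partition 4: pivot=-1 at index 2 -> [-3, -2, -1, 11, 25, 30]


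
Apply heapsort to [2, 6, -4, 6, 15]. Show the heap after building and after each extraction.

Build heap: [15, 6, -4, 2, 6]
Extract 15: [6, 6, -4, 2, 15]
Extract 6: [6, 2, -4, 6, 15]
Extract 6: [2, -4, 6, 6, 15]
Extract 2: [-4, 2, 6, 6, 15]


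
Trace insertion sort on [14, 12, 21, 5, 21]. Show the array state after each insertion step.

First element 14 is already 'sorted'
Insert 12: shifted 1 elements -> [12, 14, 21, 5, 21]
Insert 21: shifted 0 elements -> [12, 14, 21, 5, 21]
Insert 5: shifted 3 elements -> [5, 12, 14, 21, 21]
Insert 21: shifted 0 elements -> [5, 12, 14, 21, 21]


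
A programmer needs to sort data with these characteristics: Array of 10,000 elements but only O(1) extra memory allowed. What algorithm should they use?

Best choice: Heapsort
Reason: Heapsort rearranges the array in place using O(1) auxiliary space and still guarantees O(n log n) time; quicksort partitions in place but needs Theta(log n) stack space for recursion (O(n) in the worst case), and mergesort requires O(n) auxiliary space


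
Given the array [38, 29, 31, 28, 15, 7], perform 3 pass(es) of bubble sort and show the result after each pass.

After pass 1: [29, 31, 28, 15, 7, 38] (5 swaps)
After pass 2: [29, 28, 15, 7, 31, 38] (3 swaps)
After pass 3: [28, 15, 7, 29, 31, 38] (3 swaps)
Total swaps: 11


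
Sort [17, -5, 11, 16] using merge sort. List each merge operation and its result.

Divide and conquer:
  Merge [17] + [-5] -> [-5, 17]
  Merge [11] + [16] -> [11, 16]
  Merge [-5, 17] + [11, 16] -> [-5, 11, 16, 17]


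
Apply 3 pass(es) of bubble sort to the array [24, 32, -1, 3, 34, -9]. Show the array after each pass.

After pass 1: [24, -1, 3, 32, -9, 34] (3 swaps)
After pass 2: [-1, 3, 24, -9, 32, 34] (3 swaps)
After pass 3: [-1, 3, -9, 24, 32, 34] (1 swaps)
Total swaps: 7


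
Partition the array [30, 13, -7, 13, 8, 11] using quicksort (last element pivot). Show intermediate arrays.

Partition 1: pivot=11 at index 2 -> [-7, 8, 11, 13, 13, 30]
Partition 2: pivot=8 at index 1 -> [-7, 8, 11, 13, 13, 30]
Partition 3: pivot=30 at index 5 -> [-7, 8, 11, 13, 13, 30]
Partition 4: pivot=13 at index 4 -> [-7, 8, 11, 13, 13, 30]


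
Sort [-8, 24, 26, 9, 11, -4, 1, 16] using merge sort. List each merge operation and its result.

Divide and conquer:
  Merge [-8] + [24] -> [-8, 24]
  Merge [26] + [9] -> [9, 26]
  Merge [-8, 24] + [9, 26] -> [-8, 9, 24, 26]
  Merge [11] + [-4] -> [-4, 11]
  Merge [1] + [16] -> [1, 16]
  Merge [-4, 11] + [1, 16] -> [-4, 1, 11, 16]
  Merge [-8, 9, 24, 26] + [-4, 1, 11, 16] -> [-8, -4, 1, 9, 11, 16, 24, 26]


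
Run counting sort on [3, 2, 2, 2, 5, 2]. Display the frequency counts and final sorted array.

Count array: [0, 0, 4, 1, 0, 1]
(count[i] = number of elements equal to i)
Cumulative count: [0, 0, 4, 5, 5, 6]
Sorted: [2, 2, 2, 2, 3, 5]


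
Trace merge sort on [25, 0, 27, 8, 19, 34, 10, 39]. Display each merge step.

Divide and conquer:
  Merge [25] + [0] -> [0, 25]
  Merge [27] + [8] -> [8, 27]
  Merge [0, 25] + [8, 27] -> [0, 8, 25, 27]
  Merge [19] + [34] -> [19, 34]
  Merge [10] + [39] -> [10, 39]
  Merge [19, 34] + [10, 39] -> [10, 19, 34, 39]
  Merge [0, 8, 25, 27] + [10, 19, 34, 39] -> [0, 8, 10, 19, 25, 27, 34, 39]


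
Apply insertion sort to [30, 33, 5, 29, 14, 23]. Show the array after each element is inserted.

First element 30 is already 'sorted'
Insert 33: shifted 0 elements -> [30, 33, 5, 29, 14, 23]
Insert 5: shifted 2 elements -> [5, 30, 33, 29, 14, 23]
Insert 29: shifted 2 elements -> [5, 29, 30, 33, 14, 23]
Insert 14: shifted 3 elements -> [5, 14, 29, 30, 33, 23]
Insert 23: shifted 3 elements -> [5, 14, 23, 29, 30, 33]


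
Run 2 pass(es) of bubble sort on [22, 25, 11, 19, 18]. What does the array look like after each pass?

After pass 1: [22, 11, 19, 18, 25] (3 swaps)
After pass 2: [11, 19, 18, 22, 25] (3 swaps)
Total swaps: 6


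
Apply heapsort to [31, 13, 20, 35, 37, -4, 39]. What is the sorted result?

Build heap: [39, 37, 31, 35, 13, -4, 20]
Extract 39: [37, 35, 31, 20, 13, -4, 39]
Extract 37: [35, 20, 31, -4, 13, 37, 39]
Extract 35: [31, 20, 13, -4, 35, 37, 39]
Extract 31: [20, -4, 13, 31, 35, 37, 39]
Extract 20: [13, -4, 20, 31, 35, 37, 39]
Extract 13: [-4, 13, 20, 31, 35, 37, 39]


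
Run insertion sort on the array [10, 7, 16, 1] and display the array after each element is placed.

First element 10 is already 'sorted'
Insert 7: shifted 1 elements -> [7, 10, 16, 1]
Insert 16: shifted 0 elements -> [7, 10, 16, 1]
Insert 1: shifted 3 elements -> [1, 7, 10, 16]


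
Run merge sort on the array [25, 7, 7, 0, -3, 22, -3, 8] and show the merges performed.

Divide and conquer:
  Merge [25] + [7] -> [7, 25]
  Merge [7] + [0] -> [0, 7]
  Merge [7, 25] + [0, 7] -> [0, 7, 7, 25]
  Merge [-3] + [22] -> [-3, 22]
  Merge [-3] + [8] -> [-3, 8]
  Merge [-3, 22] + [-3, 8] -> [-3, -3, 8, 22]
  Merge [0, 7, 7, 25] + [-3, -3, 8, 22] -> [-3, -3, 0, 7, 7, 8, 22, 25]


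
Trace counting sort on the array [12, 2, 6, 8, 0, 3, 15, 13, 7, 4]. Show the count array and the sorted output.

Count array: [1, 0, 1, 1, 1, 0, 1, 1, 1, 0, 0, 0, 1, 1, 0, 1]
(count[i] = number of elements equal to i)
Cumulative count: [1, 1, 2, 3, 4, 4, 5, 6, 7, 7, 7, 7, 8, 9, 9, 10]
Sorted: [0, 2, 3, 4, 6, 7, 8, 12, 13, 15]


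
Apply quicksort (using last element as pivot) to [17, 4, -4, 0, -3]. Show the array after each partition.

Partition 1: pivot=-3 at index 1 -> [-4, -3, 17, 0, 4]
Partition 2: pivot=4 at index 3 -> [-4, -3, 0, 4, 17]


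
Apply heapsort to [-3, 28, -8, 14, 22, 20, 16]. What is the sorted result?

Build heap: [28, 22, 20, 14, -3, -8, 16]
Extract 28: [22, 16, 20, 14, -3, -8, 28]
Extract 22: [20, 16, -8, 14, -3, 22, 28]
Extract 20: [16, 14, -8, -3, 20, 22, 28]
Extract 16: [14, -3, -8, 16, 20, 22, 28]
Extract 14: [-3, -8, 14, 16, 20, 22, 28]
Extract -3: [-8, -3, 14, 16, 20, 22, 28]


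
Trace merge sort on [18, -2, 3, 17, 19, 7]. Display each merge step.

Divide and conquer:
  Merge [-2] + [3] -> [-2, 3]
  Merge [18] + [-2, 3] -> [-2, 3, 18]
  Merge [19] + [7] -> [7, 19]
  Merge [17] + [7, 19] -> [7, 17, 19]
  Merge [-2, 3, 18] + [7, 17, 19] -> [-2, 3, 7, 17, 18, 19]


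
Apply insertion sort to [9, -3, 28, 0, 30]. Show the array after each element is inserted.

First element 9 is already 'sorted'
Insert -3: shifted 1 elements -> [-3, 9, 28, 0, 30]
Insert 28: shifted 0 elements -> [-3, 9, 28, 0, 30]
Insert 0: shifted 2 elements -> [-3, 0, 9, 28, 30]
Insert 30: shifted 0 elements -> [-3, 0, 9, 28, 30]


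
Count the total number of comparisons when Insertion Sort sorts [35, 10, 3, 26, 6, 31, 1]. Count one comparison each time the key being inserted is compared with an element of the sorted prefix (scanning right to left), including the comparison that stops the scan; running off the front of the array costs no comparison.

Insert 10: 35 > 10 (shift), reached front = 1 comparison(s) -> [10, 35, 3, 26, 6, 31, 1]
Insert 3: 35 > 3 (shift), 10 > 3 (shift), reached front = 2 comparison(s) -> [3, 10, 35, 26, 6, 31, 1]
Insert 26: 35 > 26 (shift), 10 <= 26 (stop) = 2 comparison(s) -> [3, 10, 26, 35, 6, 31, 1]
Insert 6: 35 > 6 (shift), 26 > 6 (shift), 10 > 6 (shift), 3 <= 6 (stop) = 4 comparison(s) -> [3, 6, 10, 26, 35, 31, 1]
Insert 31: 35 > 31 (shift), 26 <= 31 (stop) = 2 comparison(s) -> [3, 6, 10, 26, 31, 35, 1]
Insert 1: 35 > 1 (shift), 31 > 1 (shift), 26 > 1 (shift), 10 > 1 (shift), 6 > 1 (shift), 3 > 1 (shift), reached front = 6 comparison(s) -> [1, 3, 6, 10, 26, 31, 35]
Total comparisons: 1 + 2 + 2 + 4 + 2 + 6 = 17


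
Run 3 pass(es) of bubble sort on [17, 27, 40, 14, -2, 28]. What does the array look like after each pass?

After pass 1: [17, 27, 14, -2, 28, 40] (3 swaps)
After pass 2: [17, 14, -2, 27, 28, 40] (2 swaps)
After pass 3: [14, -2, 17, 27, 28, 40] (2 swaps)
Total swaps: 7


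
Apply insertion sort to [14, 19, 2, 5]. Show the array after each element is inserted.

First element 14 is already 'sorted'
Insert 19: shifted 0 elements -> [14, 19, 2, 5]
Insert 2: shifted 2 elements -> [2, 14, 19, 5]
Insert 5: shifted 2 elements -> [2, 5, 14, 19]


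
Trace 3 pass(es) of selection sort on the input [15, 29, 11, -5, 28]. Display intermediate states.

Pass 1: Select minimum -5 at index 3, swap -> [-5, 29, 11, 15, 28]
Pass 2: Select minimum 11 at index 2, swap -> [-5, 11, 29, 15, 28]
Pass 3: Select minimum 15 at index 3, swap -> [-5, 11, 15, 29, 28]


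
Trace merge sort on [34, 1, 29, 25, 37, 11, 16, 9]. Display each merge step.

Divide and conquer:
  Merge [34] + [1] -> [1, 34]
  Merge [29] + [25] -> [25, 29]
  Merge [1, 34] + [25, 29] -> [1, 25, 29, 34]
  Merge [37] + [11] -> [11, 37]
  Merge [16] + [9] -> [9, 16]
  Merge [11, 37] + [9, 16] -> [9, 11, 16, 37]
  Merge [1, 25, 29, 34] + [9, 11, 16, 37] -> [1, 9, 11, 16, 25, 29, 34, 37]


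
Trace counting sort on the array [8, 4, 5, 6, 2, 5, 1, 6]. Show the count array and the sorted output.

Count array: [0, 1, 1, 0, 1, 2, 2, 0, 1]
(count[i] = number of elements equal to i)
Cumulative count: [0, 1, 2, 2, 3, 5, 7, 7, 8]
Sorted: [1, 2, 4, 5, 5, 6, 6, 8]


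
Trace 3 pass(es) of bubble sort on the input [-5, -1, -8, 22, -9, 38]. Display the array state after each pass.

After pass 1: [-5, -8, -1, -9, 22, 38] (2 swaps)
After pass 2: [-8, -5, -9, -1, 22, 38] (2 swaps)
After pass 3: [-8, -9, -5, -1, 22, 38] (1 swaps)
Total swaps: 5
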